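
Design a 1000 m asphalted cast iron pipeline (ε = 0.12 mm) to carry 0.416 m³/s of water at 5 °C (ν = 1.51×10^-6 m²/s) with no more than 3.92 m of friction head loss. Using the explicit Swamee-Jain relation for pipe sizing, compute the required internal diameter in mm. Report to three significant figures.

Swamee-Jain (Type III): D = 0.66·[ε^1.25·(LQ²/(gh_f))^4.75 + ν·Q^9.4·(L/(gh_f))^5.2]^0.04
LQ²/(gh_f) = 4.500; L/(gh_f) = 26.00
Term 1 = ε^1.25·(…)^4.75 = 0.0159; Term 2 = ν·Q^9.4·(…)^5.2 = 0.00905
D = 0.66·(0.0159 + 0.00905)^0.04 = 0.5694 m = 569 mm
Check: V = 1.63 m/s, Re = 6.16×10^5, f = 0.01536, h_f = 3.67 m ≈ 3.92 m ✓

D ≈ 569 mm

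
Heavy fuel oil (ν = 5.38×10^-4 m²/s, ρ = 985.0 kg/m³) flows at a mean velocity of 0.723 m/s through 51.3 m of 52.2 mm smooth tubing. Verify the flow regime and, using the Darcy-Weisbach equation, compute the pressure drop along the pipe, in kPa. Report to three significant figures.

Δp ≈ 231 kPa

Re = VD/ν = 0.723·0.05220/5.38×10^-4 = 70.1 → laminar (Re < 2300)
f = 64/Re = 0.9123
h_f = f(L/D)V²/(2g) = 0.9123·(51.3/0.05220)·0.723²/(2·9.81) = 23.89 m
Δp = ρg·h_f = 985.0·9.81·23.89 = 230.8 kPa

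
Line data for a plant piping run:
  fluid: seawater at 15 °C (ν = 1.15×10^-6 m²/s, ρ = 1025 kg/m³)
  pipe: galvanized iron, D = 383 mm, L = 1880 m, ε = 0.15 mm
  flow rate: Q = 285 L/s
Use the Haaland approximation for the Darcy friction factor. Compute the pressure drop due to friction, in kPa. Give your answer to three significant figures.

Δp ≈ 254 kPa

V = 4Q/(πD²) = 4·0.285/(π·0.383²) = 2.474 m/s
Re = VD/ν = 2.474·0.383/1.15×10^-6 = 8.24×10^5 → turbulent
ε/D = 0.15/383 = 3.92×10^-4
Haaland: f = 0.01648
h_f = f(L/D)V²/(2g) = 0.01648·(1880/0.383)·2.474²/(2·9.81) = 25.23 m
Δp = ρg·h_f = 1025·9.81·25.23 = 253.7 kPa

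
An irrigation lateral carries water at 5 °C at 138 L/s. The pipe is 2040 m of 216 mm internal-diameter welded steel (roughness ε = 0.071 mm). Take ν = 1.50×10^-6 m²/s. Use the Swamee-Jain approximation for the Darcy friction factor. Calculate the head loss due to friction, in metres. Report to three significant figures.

h_f ≈ 113 m

V = 4Q/(πD²) = 4·0.138/(π·0.216²) = 3.766 m/s
Re = VD/ν = 3.766·0.216/1.50×10^-6 = 5.42×10^5 → turbulent
ε/D = 0.071/216 = 3.29×10^-4
Swamee-Jain: f = 0.01651
h_f = f(L/D)V²/(2g) = 0.01651·(2040/0.216)·3.766²/(2·9.81) = 112.7 m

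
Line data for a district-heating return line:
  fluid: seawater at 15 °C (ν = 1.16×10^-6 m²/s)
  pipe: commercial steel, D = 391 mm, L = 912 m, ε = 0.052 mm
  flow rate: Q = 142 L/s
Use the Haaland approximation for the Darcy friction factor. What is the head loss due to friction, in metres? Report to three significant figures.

V = 4Q/(πD²) = 4·0.142/(π·0.391²) = 1.183 m/s
Re = VD/ν = 1.183·0.391/1.16×10^-6 = 3.99×10^5 → turbulent
ε/D = 0.052/391 = 1.33×10^-4
Haaland: f = 0.01499
h_f = f(L/D)V²/(2g) = 0.01499·(912/0.391)·1.183²/(2·9.81) = 2.492 m

h_f ≈ 2.49 m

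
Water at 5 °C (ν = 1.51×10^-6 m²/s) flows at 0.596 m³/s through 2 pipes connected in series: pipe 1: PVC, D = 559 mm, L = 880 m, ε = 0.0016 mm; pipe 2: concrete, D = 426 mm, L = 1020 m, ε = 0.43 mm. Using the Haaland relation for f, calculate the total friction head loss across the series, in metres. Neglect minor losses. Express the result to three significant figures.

H ≈ 48.2 m

Pipe 1: V = 2.428 m/s, Re = 8.99×10^5, ε/D = 2.86×10^-6, f = 0.01184, h_1 = f(L/D)V²/2g = 5.602 m
Pipe 2: V = 4.182 m/s, Re = 1.18×10^6, ε/D = 0.00101, f = 0.01994, h_2 = f(L/D)V²/2g = 42.56 m
Series → Q common, losses add: H = Σh = 48.16 m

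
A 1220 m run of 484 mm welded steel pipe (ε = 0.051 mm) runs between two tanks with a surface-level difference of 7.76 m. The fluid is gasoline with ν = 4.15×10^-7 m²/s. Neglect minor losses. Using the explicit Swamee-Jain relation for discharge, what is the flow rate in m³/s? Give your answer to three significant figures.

Q ≈ 0.401 m³/s

Swamee-Jain (Type II): Q = -0.965·√(gD⁵h_f/L)·ln[ε/(3.7D) + √(3.17ν²L/(gD³h_f))]
√(gD⁵h_f/L) = √(9.81·0.484⁵·7.76/1220) = 0.04071
ε/(3.7D) = 2.85×10^-5; √(3.17ν²L/(gD³h_f)) = 8.78×10^-6
Q = -0.965·0.04071·ln(3.726×10^-5) = 0.4006 m³/s
Check: V = 2.18 m/s, Re = 2.54×10^6, f = 0.01282, h_f = 7.81 m ≈ 7.76 m ✓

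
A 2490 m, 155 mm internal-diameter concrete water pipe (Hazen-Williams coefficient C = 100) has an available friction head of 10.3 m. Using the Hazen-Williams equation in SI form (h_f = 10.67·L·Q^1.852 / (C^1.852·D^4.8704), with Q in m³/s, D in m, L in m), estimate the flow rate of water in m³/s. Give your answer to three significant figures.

Q ≈ 0.0107 m³/s

Rearranging: Q = [h_f·C^1.852·D^4.8704 / (10.67·L)]^(1/1.852)
Q = [10.3·100^1.852·0.155^4.8704 / (10.67·2490)]^0.540 = 0.01068 m³/s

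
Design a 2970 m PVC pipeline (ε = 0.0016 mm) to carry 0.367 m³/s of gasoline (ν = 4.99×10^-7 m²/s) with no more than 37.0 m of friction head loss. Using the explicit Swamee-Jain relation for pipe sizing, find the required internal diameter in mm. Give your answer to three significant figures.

D ≈ 393 mm

Swamee-Jain (Type III): D = 0.66·[ε^1.25·(LQ²/(gh_f))^4.75 + ν·Q^9.4·(L/(gh_f))^5.2]^0.04
LQ²/(gh_f) = 1.102; L/(gh_f) = 8.182
Term 1 = ε^1.25·(…)^4.75 = 9.03×10^-8; Term 2 = ν·Q^9.4·(…)^5.2 = 2.25×10^-6
D = 0.66·(9.03×10^-8 + 2.25×10^-6)^0.04 = 0.3930 m = 393 mm
Check: V = 3.03 m/s, Re = 2.38×10^6, f = 0.01026, h_f = 36.2 m ≈ 37.0 m ✓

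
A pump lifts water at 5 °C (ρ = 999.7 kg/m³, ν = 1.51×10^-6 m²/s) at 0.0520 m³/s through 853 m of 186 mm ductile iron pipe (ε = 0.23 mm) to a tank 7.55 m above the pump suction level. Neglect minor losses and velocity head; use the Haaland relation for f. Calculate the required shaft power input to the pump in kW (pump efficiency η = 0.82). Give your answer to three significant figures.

V = 4Q/(πD²) = 1.914 m/s; Re = 2.36×10^5; ε/D = 0.00124; f = 0.02166
h_f = f(L/D)V²/2g = 18.54 m
Total head H = z + h_f = 7.55 + 18.54 = 26.09 m
P_hyd = ρgQH = 999.7·9.81·0.0520·26.09 = 13.30 kW
P_shaft = P_hyd/η = 13.30/0.82 = 16.23 kW

P_shaft ≈ 16.2 kW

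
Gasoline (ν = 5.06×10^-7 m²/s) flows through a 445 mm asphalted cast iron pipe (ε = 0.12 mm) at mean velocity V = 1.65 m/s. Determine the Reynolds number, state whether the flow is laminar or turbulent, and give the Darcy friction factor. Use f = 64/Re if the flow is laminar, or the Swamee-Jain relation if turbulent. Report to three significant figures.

Re ≈ 1.45×10^6; turbulent; f ≈ 0.0152

Re = VD/ν = 1.650·0.445/5.06×10^-7 = 1.45×10^6
Re > 4000 → turbulent; ε/D = 2.70×10^-4
Swamee-Jain: f = 0.01525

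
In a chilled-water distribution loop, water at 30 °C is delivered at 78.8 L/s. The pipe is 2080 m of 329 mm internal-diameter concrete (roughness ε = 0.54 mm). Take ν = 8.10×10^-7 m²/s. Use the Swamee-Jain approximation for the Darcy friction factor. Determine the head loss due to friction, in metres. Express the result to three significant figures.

h_f ≈ 6.35 m

V = 4Q/(πD²) = 4·0.0788/(π·0.329²) = 0.9269 m/s
Re = VD/ν = 0.9269·0.329/8.10×10^-7 = 3.76×10^5 → turbulent
ε/D = 0.54/329 = 0.00164
Swamee-Jain: f = 0.02293
h_f = f(L/D)V²/(2g) = 0.02293·(2080/0.329)·0.9269²/(2·9.81) = 6.347 m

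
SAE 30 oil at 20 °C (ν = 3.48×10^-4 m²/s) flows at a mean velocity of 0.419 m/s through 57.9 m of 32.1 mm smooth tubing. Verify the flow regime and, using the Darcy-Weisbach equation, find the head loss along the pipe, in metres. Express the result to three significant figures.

Re = VD/ν = 0.419·0.03210/3.48×10^-4 = 38.6 → laminar (Re < 2300)
f = 64/Re = 1.656
h_f = f(L/D)V²/(2g) = 1.656·(57.9/0.03210)·0.419²/(2·9.81) = 26.73 m

h_f ≈ 26.7 m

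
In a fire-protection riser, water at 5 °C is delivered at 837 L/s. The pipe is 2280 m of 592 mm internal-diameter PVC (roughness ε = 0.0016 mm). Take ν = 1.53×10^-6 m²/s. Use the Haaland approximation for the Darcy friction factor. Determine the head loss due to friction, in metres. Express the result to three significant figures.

V = 4Q/(πD²) = 4·0.837/(π·0.592²) = 3.041 m/s
Re = VD/ν = 3.041·0.592/1.53×10^-6 = 1.18×10^6 → turbulent
ε/D = 0.0016/592 = 2.70×10^-6
Haaland: f = 0.01132
h_f = f(L/D)V²/(2g) = 0.01132·(2280/0.592)·3.041²/(2·9.81) = 20.56 m

h_f ≈ 20.6 m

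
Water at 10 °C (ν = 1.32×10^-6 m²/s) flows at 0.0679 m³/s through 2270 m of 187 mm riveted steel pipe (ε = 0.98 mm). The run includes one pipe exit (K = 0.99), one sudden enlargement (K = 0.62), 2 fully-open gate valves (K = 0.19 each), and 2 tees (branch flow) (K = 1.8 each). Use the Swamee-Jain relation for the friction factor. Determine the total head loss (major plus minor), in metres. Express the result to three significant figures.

V = 4Q/(πD²) = 2.472 m/s; V²/2g = 0.3115 m
Re = 3.50×10^5, ε/D = 0.00524 → f = 0.03119 (Swamee-Jain)
Major: h_f = f(L/D)·V²/2g = 0.03119·12139·0.3115 = 117.9 m
Minor: ΣK = 5.59; h_m = ΣK·V²/2g = 1.741 m
Total H_L = 117.9 + 1.741 = 119.7 m

H_L ≈ 120 m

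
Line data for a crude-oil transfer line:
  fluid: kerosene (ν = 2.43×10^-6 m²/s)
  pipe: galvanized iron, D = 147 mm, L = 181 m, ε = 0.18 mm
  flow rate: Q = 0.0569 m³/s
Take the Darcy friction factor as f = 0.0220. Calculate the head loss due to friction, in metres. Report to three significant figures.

h_f ≈ 15.5 m

V = 4Q/(πD²) = 4·0.0569/(π·0.147²) = 3.353 m/s
h_f = f(L/D)V²/(2g) = 0.02200·(181/0.147)·3.353²/(2·9.81) = 15.52 m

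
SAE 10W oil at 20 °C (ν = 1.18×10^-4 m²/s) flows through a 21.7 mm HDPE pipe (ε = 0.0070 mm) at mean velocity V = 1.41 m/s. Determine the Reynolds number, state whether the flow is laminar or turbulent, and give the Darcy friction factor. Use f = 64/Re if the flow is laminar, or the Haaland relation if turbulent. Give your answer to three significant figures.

Re ≈ 259; laminar; f = 64/Re ≈ 0.247

Re = VD/ν = 1.410·0.0217/1.18×10^-4 = 259
Re < 2300 → laminar → f = 64/Re = 0.2468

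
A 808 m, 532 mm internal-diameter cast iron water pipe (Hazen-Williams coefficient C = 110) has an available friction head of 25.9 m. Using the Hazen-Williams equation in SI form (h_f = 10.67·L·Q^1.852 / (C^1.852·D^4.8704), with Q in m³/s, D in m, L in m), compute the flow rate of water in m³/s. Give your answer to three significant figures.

Q ≈ 0.909 m³/s

Rearranging: Q = [h_f·C^1.852·D^4.8704 / (10.67·L)]^(1/1.852)
Q = [25.9·110^1.852·0.532^4.8704 / (10.67·808)]^0.540 = 0.9092 m³/s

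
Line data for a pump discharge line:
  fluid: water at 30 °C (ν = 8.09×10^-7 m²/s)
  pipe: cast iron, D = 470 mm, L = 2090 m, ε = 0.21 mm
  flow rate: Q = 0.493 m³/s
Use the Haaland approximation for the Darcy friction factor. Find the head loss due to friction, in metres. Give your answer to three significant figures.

h_f ≈ 30.4 m

V = 4Q/(πD²) = 4·0.493/(π·0.470²) = 2.842 m/s
Re = VD/ν = 2.842·0.470/8.09×10^-7 = 1.65×10^6 → turbulent
ε/D = 0.21/470 = 4.47×10^-4
Haaland: f = 0.01661
h_f = f(L/D)V²/(2g) = 0.01661·(2090/0.470)·2.842²/(2·9.81) = 30.40 m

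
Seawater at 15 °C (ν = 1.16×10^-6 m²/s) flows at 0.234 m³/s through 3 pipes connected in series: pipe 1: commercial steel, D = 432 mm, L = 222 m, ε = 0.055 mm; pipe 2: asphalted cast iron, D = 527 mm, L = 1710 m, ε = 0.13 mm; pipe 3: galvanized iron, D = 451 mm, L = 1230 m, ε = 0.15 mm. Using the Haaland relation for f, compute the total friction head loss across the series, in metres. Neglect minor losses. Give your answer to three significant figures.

Pipe 1: V = 1.596 m/s, Re = 5.95×10^5, ε/D = 1.27×10^-4, f = 0.01431, h_1 = f(L/D)V²/2g = 0.9555 m
Pipe 2: V = 1.073 m/s, Re = 4.87×10^5, ε/D = 2.47×10^-4, f = 0.01574, h_2 = f(L/D)V²/2g = 2.996 m
Pipe 3: V = 1.465 m/s, Re = 5.69×10^5, ε/D = 3.33×10^-4, f = 0.01629, h_3 = f(L/D)V²/2g = 4.858 m
Series → Q common, losses add: H = Σh = 8.809 m

H ≈ 8.81 m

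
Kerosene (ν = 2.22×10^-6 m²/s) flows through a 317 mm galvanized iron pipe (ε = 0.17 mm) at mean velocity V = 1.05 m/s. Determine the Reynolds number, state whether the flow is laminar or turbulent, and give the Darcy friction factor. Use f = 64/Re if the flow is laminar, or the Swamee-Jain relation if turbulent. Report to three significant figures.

Re = VD/ν = 1.050·0.317/2.22×10^-6 = 1.50×10^5
Re > 4000 → turbulent; ε/D = 5.36×10^-4
Swamee-Jain: f = 0.01965

Re ≈ 1.50×10^5; turbulent; f ≈ 0.0196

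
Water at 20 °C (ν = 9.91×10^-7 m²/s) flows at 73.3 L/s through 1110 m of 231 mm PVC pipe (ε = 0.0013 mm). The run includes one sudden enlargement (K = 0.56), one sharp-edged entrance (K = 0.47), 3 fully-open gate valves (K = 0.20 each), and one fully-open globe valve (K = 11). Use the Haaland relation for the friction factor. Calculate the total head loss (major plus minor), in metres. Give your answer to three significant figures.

V = 4Q/(πD²) = 1.749 m/s; V²/2g = 0.1559 m
Re = 4.08×10^5, ε/D = 5.63×10^-6 → f = 0.01361 (Haaland)
Major: h_f = f(L/D)·V²/2g = 0.01361·4805·0.1559 = 10.19 m
Minor: ΣK = 12.6; h_m = ΣK·V²/2g = 1.969 m
Total H_L = 10.19 + 1.969 = 12.16 m

H_L ≈ 12.2 m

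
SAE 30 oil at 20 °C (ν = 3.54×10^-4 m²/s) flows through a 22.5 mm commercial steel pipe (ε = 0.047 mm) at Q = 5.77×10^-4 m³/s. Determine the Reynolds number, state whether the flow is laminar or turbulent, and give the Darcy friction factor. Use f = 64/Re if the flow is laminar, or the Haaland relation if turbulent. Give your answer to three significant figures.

V = 4Q/(πD²) = 1.451 m/s
Re = VD/ν = 1.451·0.0225/3.54×10^-4 = 92.2
Re < 2300 → laminar → f = 64/Re = 0.6939

Re ≈ 92.2; laminar; f = 64/Re ≈ 0.694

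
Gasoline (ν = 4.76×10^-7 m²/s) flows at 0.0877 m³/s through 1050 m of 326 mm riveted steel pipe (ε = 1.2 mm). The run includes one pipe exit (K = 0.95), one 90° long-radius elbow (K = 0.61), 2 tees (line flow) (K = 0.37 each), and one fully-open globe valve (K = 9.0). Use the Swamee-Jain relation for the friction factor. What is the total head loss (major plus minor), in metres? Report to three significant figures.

V = 4Q/(πD²) = 1.051 m/s; V²/2g = 0.05627 m
Re = 7.20×10^5, ε/D = 0.00368 → f = 0.02798 (Swamee-Jain)
Major: h_f = f(L/D)·V²/2g = 0.02798·3221·0.05627 = 5.071 m
Minor: ΣK = 11.3; h_m = ΣK·V²/2g = 0.6358 m
Total H_L = 5.071 + 0.6358 = 5.707 m

H_L ≈ 5.71 m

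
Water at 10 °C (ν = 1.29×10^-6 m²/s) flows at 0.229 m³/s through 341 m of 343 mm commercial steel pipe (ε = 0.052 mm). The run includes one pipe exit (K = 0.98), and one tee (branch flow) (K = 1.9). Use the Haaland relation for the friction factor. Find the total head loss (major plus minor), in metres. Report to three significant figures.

V = 4Q/(πD²) = 2.478 m/s; V²/2g = 0.3131 m
Re = 6.59×10^5, ε/D = 1.52×10^-4 → f = 0.01446 (Haaland)
Major: h_f = f(L/D)·V²/2g = 0.01446·994.2·0.3131 = 4.499 m
Minor: ΣK = 2.88; h_m = ΣK·V²/2g = 0.9016 m
Total H_L = 4.499 + 0.9016 = 5.401 m

H_L ≈ 5.40 m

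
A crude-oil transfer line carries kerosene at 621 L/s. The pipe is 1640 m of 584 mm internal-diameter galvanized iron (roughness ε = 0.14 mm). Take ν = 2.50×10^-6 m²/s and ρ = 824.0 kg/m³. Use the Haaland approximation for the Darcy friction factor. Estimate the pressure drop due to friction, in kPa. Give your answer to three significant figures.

Δp ≈ 96.8 kPa

V = 4Q/(πD²) = 4·0.621/(π·0.584²) = 2.318 m/s
Re = VD/ν = 2.318·0.584/2.50×10^-6 = 5.42×10^5 → turbulent
ε/D = 0.14/584 = 2.40×10^-4
Haaland: f = 0.01556
h_f = f(L/D)V²/(2g) = 0.01556·(1640/0.584)·2.318²/(2·9.81) = 11.97 m
Δp = ρg·h_f = 824.0·9.81·11.97 = 96.75 kPa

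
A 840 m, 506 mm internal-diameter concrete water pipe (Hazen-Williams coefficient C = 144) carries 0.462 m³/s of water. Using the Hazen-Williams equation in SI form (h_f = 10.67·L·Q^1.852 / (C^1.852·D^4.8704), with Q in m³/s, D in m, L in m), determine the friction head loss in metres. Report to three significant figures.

h_f ≈ 5.96 m

h_f = 10.67·840·0.462^1.852 / (144^1.852·0.506^4.8704) = 5.956 m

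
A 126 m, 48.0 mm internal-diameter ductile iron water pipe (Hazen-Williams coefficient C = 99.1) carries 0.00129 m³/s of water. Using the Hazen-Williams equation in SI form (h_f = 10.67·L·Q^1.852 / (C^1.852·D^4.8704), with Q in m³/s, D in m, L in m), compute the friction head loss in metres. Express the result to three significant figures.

h_f = 10.67·126·0.00129^1.852 / (99.1^1.852·0.0480^4.8704) = 3.188 m

h_f ≈ 3.19 m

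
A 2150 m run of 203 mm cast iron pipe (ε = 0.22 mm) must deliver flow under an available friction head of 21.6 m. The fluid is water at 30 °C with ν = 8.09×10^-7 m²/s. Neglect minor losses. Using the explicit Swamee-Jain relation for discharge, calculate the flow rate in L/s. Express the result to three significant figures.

Q ≈ 44.9 L/s

Swamee-Jain (Type II): Q = -0.965·√(gD⁵h_f/L)·ln[ε/(3.7D) + √(3.17ν²L/(gD³h_f))]
√(gD⁵h_f/L) = √(9.81·0.203⁵·21.6/2150) = 0.005829
ε/(3.7D) = 2.93×10^-4; √(3.17ν²L/(gD³h_f)) = 5.02×10^-5
Q = -0.965·0.005829·ln(3.431×10^-4) = 0.04487 m³/s
Check: V = 1.39 m/s, Re = 3.48×10^5, f = 0.02096, h_f = 21.8 m ≈ 21.6 m ✓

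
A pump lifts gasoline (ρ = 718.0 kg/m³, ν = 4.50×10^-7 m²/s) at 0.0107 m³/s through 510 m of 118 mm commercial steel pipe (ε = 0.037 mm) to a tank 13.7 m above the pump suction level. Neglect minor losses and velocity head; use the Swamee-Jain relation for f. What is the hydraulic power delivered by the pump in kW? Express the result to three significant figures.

V = 4Q/(πD²) = 0.9784 m/s; Re = 2.57×10^5; ε/D = 3.14×10^-4; f = 0.01741
h_f = f(L/D)V²/2g = 3.672 m
Total head H = z + h_f = 13.7 + 3.672 = 17.37 m
P_hyd = ρgQH = 718.0·9.81·0.0107·17.37 = 1.309 kW

P_hyd ≈ 1.31 kW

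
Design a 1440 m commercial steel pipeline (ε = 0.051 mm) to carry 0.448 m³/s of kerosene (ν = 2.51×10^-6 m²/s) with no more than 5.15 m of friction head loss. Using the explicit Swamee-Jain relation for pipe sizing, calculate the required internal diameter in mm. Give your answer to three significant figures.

Swamee-Jain (Type III): D = 0.66·[ε^1.25·(LQ²/(gh_f))^4.75 + ν·Q^9.4·(L/(gh_f))^5.2]^0.04
LQ²/(gh_f) = 5.721; L/(gh_f) = 28.50
Term 1 = ε^1.25·(…)^4.75 = 0.0171; Term 2 = ν·Q^9.4·(…)^5.2 = 0.0487
D = 0.66·(0.0171 + 0.0487)^0.04 = 0.5919 m = 592 mm
Check: V = 1.63 m/s, Re = 3.84×10^5, f = 0.01479, h_f = 4.86 m ≈ 5.15 m ✓

D ≈ 592 mm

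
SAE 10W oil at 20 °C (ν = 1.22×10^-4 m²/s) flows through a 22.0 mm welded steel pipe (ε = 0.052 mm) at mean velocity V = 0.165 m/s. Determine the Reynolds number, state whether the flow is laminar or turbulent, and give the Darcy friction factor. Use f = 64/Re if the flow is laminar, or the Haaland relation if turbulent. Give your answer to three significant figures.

Re = VD/ν = 0.1650·0.0220/1.22×10^-4 = 29.8
Re < 2300 → laminar → f = 64/Re = 2.151

Re ≈ 29.8; laminar; f = 64/Re ≈ 2.15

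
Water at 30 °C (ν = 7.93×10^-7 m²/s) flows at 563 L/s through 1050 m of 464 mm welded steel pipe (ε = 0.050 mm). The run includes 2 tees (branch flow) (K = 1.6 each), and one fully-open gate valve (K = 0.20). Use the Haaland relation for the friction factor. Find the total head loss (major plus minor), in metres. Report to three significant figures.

V = 4Q/(πD²) = 3.330 m/s; V²/2g = 0.5650 m
Re = 1.95×10^6, ε/D = 1.08×10^-4 → f = 0.01289 (Haaland)
Major: h_f = f(L/D)·V²/2g = 0.01289·2263·0.5650 = 16.48 m
Minor: ΣK = 3.40; h_m = ΣK·V²/2g = 1.921 m
Total H_L = 16.48 + 1.921 = 18.40 m

H_L ≈ 18.4 m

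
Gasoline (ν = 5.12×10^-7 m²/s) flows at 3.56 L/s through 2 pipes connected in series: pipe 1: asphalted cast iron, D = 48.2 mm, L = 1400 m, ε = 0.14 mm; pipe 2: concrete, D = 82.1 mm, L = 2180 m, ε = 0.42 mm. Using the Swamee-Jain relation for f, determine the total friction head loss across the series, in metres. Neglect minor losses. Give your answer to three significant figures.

H ≈ 171 m

Pipe 1: V = 1.951 m/s, Re = 1.84×10^5, ε/D = 0.00290, f = 0.02686, h_1 = f(L/D)V²/2g = 151.4 m
Pipe 2: V = 0.6725 m/s, Re = 1.08×10^5, ε/D = 0.00512, f = 0.03168, h_2 = f(L/D)V²/2g = 19.39 m
Series → Q common, losses add: H = Σh = 170.8 m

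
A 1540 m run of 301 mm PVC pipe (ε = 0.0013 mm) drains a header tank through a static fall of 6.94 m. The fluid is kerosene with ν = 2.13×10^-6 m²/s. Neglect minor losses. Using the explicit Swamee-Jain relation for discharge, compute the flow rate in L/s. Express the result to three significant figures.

Q ≈ 91.9 L/s

Swamee-Jain (Type II): Q = -0.965·√(gD⁵h_f/L)·ln[ε/(3.7D) + √(3.17ν²L/(gD³h_f))]
√(gD⁵h_f/L) = √(9.81·0.301⁵·6.94/1540) = 0.01045
ε/(3.7D) = 1.17×10^-6; √(3.17ν²L/(gD³h_f)) = 1.09×10^-4
Q = -0.965·0.01045·ln(1.104×10^-4) = 0.09189 m³/s
Check: V = 1.29 m/s, Re = 1.82×10^5, f = 0.01585, h_f = 6.89 m ≈ 6.94 m ✓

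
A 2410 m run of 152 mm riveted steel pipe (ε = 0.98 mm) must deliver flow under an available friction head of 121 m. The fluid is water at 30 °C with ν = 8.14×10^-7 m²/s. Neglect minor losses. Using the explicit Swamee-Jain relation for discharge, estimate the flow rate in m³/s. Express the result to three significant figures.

Swamee-Jain (Type II): Q = -0.965·√(gD⁵h_f/L)·ln[ε/(3.7D) + √(3.17ν²L/(gD³h_f))]
√(gD⁵h_f/L) = √(9.81·0.152⁵·121/2410) = 0.006322
ε/(3.7D) = 0.00174; √(3.17ν²L/(gD³h_f)) = 3.48×10^-5
Q = -0.965·0.006322·ln(0.001777) = 0.03863 m³/s
Check: V = 2.13 m/s, Re = 3.98×10^5, f = 0.03316, h_f = 121 m ≈ 121 m ✓

Q ≈ 0.0386 m³/s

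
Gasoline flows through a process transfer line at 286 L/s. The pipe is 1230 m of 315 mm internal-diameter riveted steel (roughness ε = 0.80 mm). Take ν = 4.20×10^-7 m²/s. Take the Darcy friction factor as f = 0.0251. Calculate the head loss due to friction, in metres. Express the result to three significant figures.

V = 4Q/(πD²) = 4·0.286/(π·0.315²) = 3.670 m/s
h_f = f(L/D)V²/(2g) = 0.02510·(1230/0.315)·3.670²/(2·9.81) = 67.28 m

h_f ≈ 67.3 m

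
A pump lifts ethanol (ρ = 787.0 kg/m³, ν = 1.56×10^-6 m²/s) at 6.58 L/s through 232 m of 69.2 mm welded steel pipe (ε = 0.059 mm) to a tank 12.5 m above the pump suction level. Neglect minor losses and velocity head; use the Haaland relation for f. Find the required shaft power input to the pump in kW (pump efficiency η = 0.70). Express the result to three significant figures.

P_shaft ≈ 1.74 kW

V = 4Q/(πD²) = 1.750 m/s; Re = 7.76×10^4; ε/D = 8.53×10^-4; f = 0.02203
h_f = f(L/D)V²/2g = 11.52 m
Total head H = z + h_f = 12.5 + 11.52 = 24.02 m
P_hyd = ρgQH = 787.0·9.81·0.00658·24.02 = 1.220 kW
P_shaft = P_hyd/η = 1.220/0.70 = 1.743 kW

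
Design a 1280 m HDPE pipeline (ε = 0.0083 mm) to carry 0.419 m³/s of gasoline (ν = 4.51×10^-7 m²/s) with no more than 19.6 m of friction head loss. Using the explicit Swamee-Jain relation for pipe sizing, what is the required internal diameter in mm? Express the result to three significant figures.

D ≈ 399 mm

Swamee-Jain (Type III): D = 0.66·[ε^1.25·(LQ²/(gh_f))^4.75 + ν·Q^9.4·(L/(gh_f))^5.2]^0.04
LQ²/(gh_f) = 1.169; L/(gh_f) = 6.657
Term 1 = ε^1.25·(…)^4.75 = 9.34×10^-7; Term 2 = ν·Q^9.4·(…)^5.2 = 2.42×10^-6
D = 0.66·(9.34×10^-7 + 2.42×10^-6)^0.04 = 0.3986 m = 399 mm
Check: V = 3.36 m/s, Re = 2.97×10^6, f = 0.01064, h_f = 19.6 m ≈ 19.6 m ✓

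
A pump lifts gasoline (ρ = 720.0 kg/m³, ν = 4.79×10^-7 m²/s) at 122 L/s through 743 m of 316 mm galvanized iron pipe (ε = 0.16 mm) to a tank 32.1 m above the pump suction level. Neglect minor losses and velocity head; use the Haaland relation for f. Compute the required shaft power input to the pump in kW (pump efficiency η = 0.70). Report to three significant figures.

V = 4Q/(πD²) = 1.556 m/s; Re = 1.03×10^6; ε/D = 5.06×10^-4; f = 0.01721
h_f = f(L/D)V²/2g = 4.989 m
Total head H = z + h_f = 32.1 + 4.989 = 37.09 m
P_hyd = ρgQH = 720.0·9.81·0.122·37.09 = 31.96 kW
P_shaft = P_hyd/η = 31.96/0.70 = 45.66 kW

P_shaft ≈ 45.7 kW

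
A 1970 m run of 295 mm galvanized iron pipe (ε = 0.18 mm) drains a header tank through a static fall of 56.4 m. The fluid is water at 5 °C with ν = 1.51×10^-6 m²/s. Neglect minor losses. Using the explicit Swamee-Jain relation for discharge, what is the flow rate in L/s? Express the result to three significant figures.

Q ≈ 206 L/s

Swamee-Jain (Type II): Q = -0.965·√(gD⁵h_f/L)·ln[ε/(3.7D) + √(3.17ν²L/(gD³h_f))]
√(gD⁵h_f/L) = √(9.81·0.295⁵·56.4/1970) = 0.02505
ε/(3.7D) = 1.65×10^-4; √(3.17ν²L/(gD³h_f)) = 3.17×10^-5
Q = -0.965·0.02505·ln(1.966×10^-4) = 0.2063 m³/s
Check: V = 3.02 m/s, Re = 5.90×10^5, f = 0.01831, h_f = 56.8 m ≈ 56.4 m ✓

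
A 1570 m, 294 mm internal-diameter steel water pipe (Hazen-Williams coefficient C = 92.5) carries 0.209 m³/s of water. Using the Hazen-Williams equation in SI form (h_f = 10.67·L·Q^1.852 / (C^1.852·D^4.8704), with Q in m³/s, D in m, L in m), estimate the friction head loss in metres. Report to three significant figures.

h_f = 10.67·1570·0.209^1.852 / (92.5^1.852·0.294^4.8704) = 81.85 m

h_f ≈ 81.9 m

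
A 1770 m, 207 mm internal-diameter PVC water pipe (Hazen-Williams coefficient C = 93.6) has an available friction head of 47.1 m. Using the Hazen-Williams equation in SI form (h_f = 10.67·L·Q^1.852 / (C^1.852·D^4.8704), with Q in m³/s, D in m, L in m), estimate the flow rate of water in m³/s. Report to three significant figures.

Rearranging: Q = [h_f·C^1.852·D^4.8704 / (10.67·L)]^(1/1.852)
Q = [47.1·93.6^1.852·0.207^4.8704 / (10.67·1770)]^0.540 = 0.05846 m³/s

Q ≈ 0.0585 m³/s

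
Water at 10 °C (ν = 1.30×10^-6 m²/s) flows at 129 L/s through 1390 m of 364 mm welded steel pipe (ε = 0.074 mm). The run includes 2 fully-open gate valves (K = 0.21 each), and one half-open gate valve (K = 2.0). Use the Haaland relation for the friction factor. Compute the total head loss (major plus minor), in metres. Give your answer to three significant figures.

H_L ≈ 4.93 m

V = 4Q/(πD²) = 1.240 m/s; V²/2g = 0.07832 m
Re = 3.47×10^5, ε/D = 2.03×10^-4 → f = 0.01584 (Haaland)
Major: h_f = f(L/D)·V²/2g = 0.01584·3819·0.07832 = 4.738 m
Minor: ΣK = 2.42; h_m = ΣK·V²/2g = 0.1895 m
Total H_L = 4.738 + 0.1895 = 4.928 m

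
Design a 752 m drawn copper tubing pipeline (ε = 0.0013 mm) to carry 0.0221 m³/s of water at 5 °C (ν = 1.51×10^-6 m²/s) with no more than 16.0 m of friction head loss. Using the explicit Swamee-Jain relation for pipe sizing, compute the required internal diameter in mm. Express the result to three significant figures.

Swamee-Jain (Type III): D = 0.66·[ε^1.25·(LQ²/(gh_f))^4.75 + ν·Q^9.4·(L/(gh_f))^5.2]^0.04
LQ²/(gh_f) = 0.002340; L/(gh_f) = 4.791
Term 1 = ε^1.25·(…)^4.75 = 1.40×10^-20; Term 2 = ν·Q^9.4·(…)^5.2 = 1.43×10^-18
D = 0.66·(1.40×10^-20 + 1.43×10^-18)^0.04 = 0.1276 m = 128 mm
Check: V = 1.73 m/s, Re = 1.46×10^5, f = 0.01661, h_f = 14.9 m ≈ 16.0 m ✓

D ≈ 128 mm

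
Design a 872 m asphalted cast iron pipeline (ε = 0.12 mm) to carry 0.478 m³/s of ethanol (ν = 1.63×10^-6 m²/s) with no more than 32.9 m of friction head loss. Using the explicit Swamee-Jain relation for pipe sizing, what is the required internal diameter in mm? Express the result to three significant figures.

Swamee-Jain (Type III): D = 0.66·[ε^1.25·(LQ²/(gh_f))^4.75 + ν·Q^9.4·(L/(gh_f))^5.2]^0.04
LQ²/(gh_f) = 0.6173; L/(gh_f) = 2.702
Term 1 = ε^1.25·(…)^4.75 = 1.27×10^-6; Term 2 = ν·Q^9.4·(…)^5.2 = 2.78×10^-7
D = 0.66·(1.27×10^-6 + 2.78×10^-7)^0.04 = 0.3865 m = 386 mm
Check: V = 4.07 m/s, Re = 9.66×10^5, f = 0.01587, h_f = 30.3 m ≈ 32.9 m ✓

D ≈ 386 mm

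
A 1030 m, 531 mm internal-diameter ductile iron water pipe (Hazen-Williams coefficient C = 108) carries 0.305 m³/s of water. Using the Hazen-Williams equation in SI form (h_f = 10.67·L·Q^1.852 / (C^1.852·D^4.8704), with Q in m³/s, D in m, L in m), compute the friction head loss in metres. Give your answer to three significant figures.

h_f = 10.67·1030·0.305^1.852 / (108^1.852·0.531^4.8704) = 4.560 m

h_f ≈ 4.56 m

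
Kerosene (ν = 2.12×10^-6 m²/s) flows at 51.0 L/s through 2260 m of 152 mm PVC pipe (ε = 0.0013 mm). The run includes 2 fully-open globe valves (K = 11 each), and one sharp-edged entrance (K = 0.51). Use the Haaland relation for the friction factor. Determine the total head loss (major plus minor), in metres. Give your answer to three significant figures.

H_L ≈ 102 m

V = 4Q/(πD²) = 2.811 m/s; V²/2g = 0.4026 m
Re = 2.02×10^5, ε/D = 8.55×10^-6 → f = 0.01553 (Haaland)
Major: h_f = f(L/D)·V²/2g = 0.01553·14868·0.4026 = 92.95 m
Minor: ΣK = 22.5; h_m = ΣK·V²/2g = 9.063 m
Total H_L = 92.95 + 9.063 = 102.0 m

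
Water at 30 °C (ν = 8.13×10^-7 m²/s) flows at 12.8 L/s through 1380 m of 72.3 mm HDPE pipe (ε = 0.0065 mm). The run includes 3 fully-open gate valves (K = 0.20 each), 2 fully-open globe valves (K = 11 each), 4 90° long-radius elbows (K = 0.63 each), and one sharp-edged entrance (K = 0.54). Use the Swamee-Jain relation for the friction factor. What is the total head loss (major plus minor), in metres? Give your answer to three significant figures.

H_L ≈ 159 m

V = 4Q/(πD²) = 3.118 m/s; V²/2g = 0.4954 m
Re = 2.77×10^5, ε/D = 8.99×10^-5 → f = 0.01552 (Swamee-Jain)
Major: h_f = f(L/D)·V²/2g = 0.01552·19087·0.4954 = 146.7 m
Minor: ΣK = 25.7; h_m = ΣK·V²/2g = 12.71 m
Total H_L = 146.7 + 12.71 = 159.4 m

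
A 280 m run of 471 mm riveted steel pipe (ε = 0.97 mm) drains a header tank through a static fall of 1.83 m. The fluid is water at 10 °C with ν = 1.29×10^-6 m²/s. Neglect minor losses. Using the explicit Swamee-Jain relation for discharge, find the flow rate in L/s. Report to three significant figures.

Q ≈ 277 L/s

Swamee-Jain (Type II): Q = -0.965·√(gD⁵h_f/L)·ln[ε/(3.7D) + √(3.17ν²L/(gD³h_f))]
√(gD⁵h_f/L) = √(9.81·0.471⁵·1.83/280) = 0.03855
ε/(3.7D) = 5.57×10^-4; √(3.17ν²L/(gD³h_f)) = 2.81×10^-5
Q = -0.965·0.03855·ln(5.847×10^-4) = 0.2769 m³/s
Check: V = 1.59 m/s, Re = 5.80×10^5, f = 0.02402, h_f = 1.84 m ≈ 1.83 m ✓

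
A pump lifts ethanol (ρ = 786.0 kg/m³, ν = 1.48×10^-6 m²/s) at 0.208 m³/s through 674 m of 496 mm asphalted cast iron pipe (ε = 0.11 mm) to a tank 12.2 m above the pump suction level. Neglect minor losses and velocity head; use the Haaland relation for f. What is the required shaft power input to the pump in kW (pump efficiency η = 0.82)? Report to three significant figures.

P_shaft ≈ 26.4 kW

V = 4Q/(πD²) = 1.076 m/s; Re = 3.61×10^5; ε/D = 2.22×10^-4; f = 0.01593
h_f = f(L/D)V²/2g = 1.279 m
Total head H = z + h_f = 12.2 + 1.279 = 13.48 m
P_hyd = ρgQH = 786.0·9.81·0.208·13.48 = 21.62 kW
P_shaft = P_hyd/η = 21.62/0.82 = 26.36 kW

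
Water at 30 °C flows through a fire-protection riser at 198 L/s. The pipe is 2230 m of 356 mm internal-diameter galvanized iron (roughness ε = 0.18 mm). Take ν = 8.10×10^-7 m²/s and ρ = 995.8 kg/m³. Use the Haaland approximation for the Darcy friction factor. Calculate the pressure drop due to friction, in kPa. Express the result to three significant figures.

V = 4Q/(πD²) = 4·0.198/(π·0.356²) = 1.989 m/s
Re = VD/ν = 1.989·0.356/8.10×10^-7 = 8.74×10^5 → turbulent
ε/D = 0.18/356 = 5.06×10^-4
Haaland: f = 0.01727
h_f = f(L/D)V²/(2g) = 0.01727·(2230/0.356)·1.989²/(2·9.81) = 21.82 m
Δp = ρg·h_f = 995.8·9.81·21.82 = 213.1 kPa

Δp ≈ 213 kPa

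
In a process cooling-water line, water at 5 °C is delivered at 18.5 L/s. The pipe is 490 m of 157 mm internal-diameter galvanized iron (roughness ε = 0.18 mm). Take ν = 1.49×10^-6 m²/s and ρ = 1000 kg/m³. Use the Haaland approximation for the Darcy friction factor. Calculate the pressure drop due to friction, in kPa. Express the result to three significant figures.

Δp ≈ 32.0 kPa

V = 4Q/(πD²) = 4·0.0185/(π·0.157²) = 0.9556 m/s
Re = VD/ν = 0.9556·0.157/1.49×10^-6 = 1.01×10^5 → turbulent
ε/D = 0.18/157 = 0.00115
Haaland: f = 0.02245
h_f = f(L/D)V²/(2g) = 0.02245·(490/0.157)·0.9556²/(2·9.81) = 3.261 m
Δp = ρg·h_f = 1000·9.81·3.261 = 31.99 kPa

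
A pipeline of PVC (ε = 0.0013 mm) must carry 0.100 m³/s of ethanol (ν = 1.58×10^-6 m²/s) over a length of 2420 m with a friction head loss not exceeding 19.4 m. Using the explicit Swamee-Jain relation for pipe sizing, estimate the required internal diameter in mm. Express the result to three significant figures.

D ≈ 276 mm

Swamee-Jain (Type III): D = 0.66·[ε^1.25·(LQ²/(gh_f))^4.75 + ν·Q^9.4·(L/(gh_f))^5.2]^0.04
LQ²/(gh_f) = 0.1272; L/(gh_f) = 12.72
Term 1 = ε^1.25·(…)^4.75 = 2.44×10^-12; Term 2 = ν·Q^9.4·(…)^5.2 = 3.48×10^-10
D = 0.66·(2.44×10^-12 + 3.48×10^-10)^0.04 = 0.2763 m = 276 mm
Check: V = 1.67 m/s, Re = 2.92×10^5, f = 0.01450, h_f = 18.0 m ≈ 19.4 m ✓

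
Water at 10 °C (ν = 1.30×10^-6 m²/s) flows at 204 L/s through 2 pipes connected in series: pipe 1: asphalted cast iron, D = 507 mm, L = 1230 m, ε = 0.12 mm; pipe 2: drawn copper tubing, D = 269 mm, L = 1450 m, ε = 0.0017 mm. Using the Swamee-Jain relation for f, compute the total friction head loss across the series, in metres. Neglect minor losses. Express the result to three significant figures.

H ≈ 45.7 m

Pipe 1: V = 1.010 m/s, Re = 3.94×10^5, ε/D = 2.37×10^-4, f = 0.01617, h_1 = f(L/D)V²/2g = 2.041 m
Pipe 2: V = 3.590 m/s, Re = 7.43×10^5, ε/D = 6.32×10^-6, f = 0.01234, h_2 = f(L/D)V²/2g = 43.69 m
Series → Q common, losses add: H = Σh = 45.73 m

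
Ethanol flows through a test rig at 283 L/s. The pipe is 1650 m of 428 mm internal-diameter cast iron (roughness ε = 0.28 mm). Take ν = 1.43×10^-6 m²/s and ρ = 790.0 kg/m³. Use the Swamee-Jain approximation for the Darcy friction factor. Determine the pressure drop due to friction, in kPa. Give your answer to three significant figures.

Δp ≈ 109 kPa

V = 4Q/(πD²) = 4·0.283/(π·0.428²) = 1.967 m/s
Re = VD/ν = 1.967·0.428/1.43×10^-6 = 5.89×10^5 → turbulent
ε/D = 0.28/428 = 6.54×10^-4
Swamee-Jain: f = 0.01856
h_f = f(L/D)V²/(2g) = 0.01856·(1650/0.428)·1.967²/(2·9.81) = 14.11 m
Δp = ρg·h_f = 790.0·9.81·14.11 = 109.3 kPa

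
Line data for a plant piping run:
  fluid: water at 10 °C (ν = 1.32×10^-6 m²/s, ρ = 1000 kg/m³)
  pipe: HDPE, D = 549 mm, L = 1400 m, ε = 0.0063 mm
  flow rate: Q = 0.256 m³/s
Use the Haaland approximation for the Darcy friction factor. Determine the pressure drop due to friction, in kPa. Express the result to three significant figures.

Δp ≈ 20.0 kPa

V = 4Q/(πD²) = 4·0.256/(π·0.549²) = 1.081 m/s
Re = VD/ν = 1.081·0.549/1.32×10^-6 = 4.50×10^5 → turbulent
ε/D = 0.0063/549 = 1.15×10^-5
Haaland: f = 0.01344
h_f = f(L/D)V²/(2g) = 0.01344·(1400/0.549)·1.081²/(2·9.81) = 2.042 m
Δp = ρg·h_f = 1000·9.81·2.042 = 20.04 kPa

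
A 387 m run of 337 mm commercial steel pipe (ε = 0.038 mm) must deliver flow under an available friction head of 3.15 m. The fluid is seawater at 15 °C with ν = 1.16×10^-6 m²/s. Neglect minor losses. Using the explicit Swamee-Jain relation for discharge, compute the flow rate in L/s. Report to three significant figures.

Swamee-Jain (Type II): Q = -0.965·√(gD⁵h_f/L)·ln[ε/(3.7D) + √(3.17ν²L/(gD³h_f))]
√(gD⁵h_f/L) = √(9.81·0.337⁵·3.15/387) = 0.01863
ε/(3.7D) = 3.05×10^-5; √(3.17ν²L/(gD³h_f)) = 3.74×10^-5
Q = -0.965·0.01863·ln(6.784×10^-5) = 0.1726 m³/s
Check: V = 1.93 m/s, Re = 5.62×10^5, f = 0.01443, h_f = 3.16 m ≈ 3.15 m ✓

Q ≈ 173 L/s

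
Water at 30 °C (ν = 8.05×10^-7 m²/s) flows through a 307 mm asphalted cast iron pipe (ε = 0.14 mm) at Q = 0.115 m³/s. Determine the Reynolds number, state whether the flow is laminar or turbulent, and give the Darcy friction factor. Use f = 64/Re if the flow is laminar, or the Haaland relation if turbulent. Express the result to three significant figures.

V = 4Q/(πD²) = 1.554 m/s
Re = VD/ν = 1.554·0.307/8.05×10^-7 = 5.92×10^5
Re > 4000 → turbulent; ε/D = 4.56×10^-4
Haaland: f = 0.01716

Re ≈ 5.92×10^5; turbulent; f ≈ 0.0172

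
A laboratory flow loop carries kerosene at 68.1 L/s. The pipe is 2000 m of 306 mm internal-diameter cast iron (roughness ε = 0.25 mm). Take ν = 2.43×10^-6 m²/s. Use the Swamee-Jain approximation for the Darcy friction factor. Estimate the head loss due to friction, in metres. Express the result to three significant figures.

V = 4Q/(πD²) = 4·0.0681/(π·0.306²) = 0.9260 m/s
Re = VD/ν = 0.9260·0.306/2.43×10^-6 = 1.17×10^5 → turbulent
ε/D = 0.25/306 = 8.17×10^-4
Swamee-Jain: f = 0.02136
h_f = f(L/D)V²/(2g) = 0.02136·(2000/0.306)·0.9260²/(2·9.81) = 6.100 m

h_f ≈ 6.10 m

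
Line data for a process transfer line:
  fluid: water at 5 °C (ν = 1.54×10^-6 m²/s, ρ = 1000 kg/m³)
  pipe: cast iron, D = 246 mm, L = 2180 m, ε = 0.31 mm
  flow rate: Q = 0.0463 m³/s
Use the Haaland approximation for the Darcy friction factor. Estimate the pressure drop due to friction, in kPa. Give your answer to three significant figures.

Δp ≈ 93.2 kPa

V = 4Q/(πD²) = 4·0.0463/(π·0.246²) = 0.9741 m/s
Re = VD/ν = 0.9741·0.246/1.54×10^-6 = 1.56×10^5 → turbulent
ε/D = 0.31/246 = 0.00126
Haaland: f = 0.02217
h_f = f(L/D)V²/(2g) = 0.02217·(2180/0.246)·0.9741²/(2·9.81) = 9.504 m
Δp = ρg·h_f = 1000·9.81·9.504 = 93.23 kPa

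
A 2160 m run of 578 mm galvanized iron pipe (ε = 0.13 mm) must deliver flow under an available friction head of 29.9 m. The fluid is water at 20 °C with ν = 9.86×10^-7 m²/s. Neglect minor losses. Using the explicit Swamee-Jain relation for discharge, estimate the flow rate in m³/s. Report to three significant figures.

Swamee-Jain (Type II): Q = -0.965·√(gD⁵h_f/L)·ln[ε/(3.7D) + √(3.17ν²L/(gD³h_f))]
√(gD⁵h_f/L) = √(9.81·0.578⁵·29.9/2160) = 0.09360
ε/(3.7D) = 6.08×10^-5; √(3.17ν²L/(gD³h_f)) = 1.08×10^-5
Q = -0.965·0.09360·ln(7.163×10^-5) = 0.8620 m³/s
Check: V = 3.29 m/s, Re = 1.93×10^6, f = 0.01463, h_f = 30.1 m ≈ 29.9 m ✓

Q ≈ 0.862 m³/s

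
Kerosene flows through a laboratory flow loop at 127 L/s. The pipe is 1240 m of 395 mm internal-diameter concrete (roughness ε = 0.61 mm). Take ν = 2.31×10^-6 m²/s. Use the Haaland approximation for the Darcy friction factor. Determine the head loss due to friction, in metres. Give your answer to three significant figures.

V = 4Q/(πD²) = 4·0.127/(π·0.395²) = 1.036 m/s
Re = VD/ν = 1.036·0.395/2.31×10^-6 = 1.77×10^5 → turbulent
ε/D = 0.61/395 = 0.00154
Haaland: f = 0.02298
h_f = f(L/D)V²/(2g) = 0.02298·(1240/0.395)·1.036²/(2·9.81) = 3.949 m

h_f ≈ 3.95 m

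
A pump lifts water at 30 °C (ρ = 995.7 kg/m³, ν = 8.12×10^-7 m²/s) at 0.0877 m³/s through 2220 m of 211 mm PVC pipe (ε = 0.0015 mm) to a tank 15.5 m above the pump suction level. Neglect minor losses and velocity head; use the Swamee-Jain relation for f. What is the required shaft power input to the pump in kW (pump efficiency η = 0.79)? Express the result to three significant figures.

V = 4Q/(πD²) = 2.508 m/s; Re = 6.52×10^5; ε/D = 7.11×10^-6; f = 0.01263
h_f = f(L/D)V²/2g = 42.60 m
Total head H = z + h_f = 15.5 + 42.60 = 58.10 m
P_hyd = ρgQH = 995.7·9.81·0.0877·58.10 = 49.77 kW
P_shaft = P_hyd/η = 49.77/0.79 = 63.00 kW

P_shaft ≈ 63.0 kW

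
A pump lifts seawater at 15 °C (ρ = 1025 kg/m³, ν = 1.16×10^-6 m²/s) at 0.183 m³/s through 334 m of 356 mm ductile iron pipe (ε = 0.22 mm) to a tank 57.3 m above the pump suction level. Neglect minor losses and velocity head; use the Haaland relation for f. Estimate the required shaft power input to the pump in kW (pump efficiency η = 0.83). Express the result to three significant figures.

P_shaft ≈ 134 kW

V = 4Q/(πD²) = 1.838 m/s; Re = 5.64×10^5; ε/D = 6.18×10^-4; f = 0.01821
h_f = f(L/D)V²/2g = 2.943 m
Total head H = z + h_f = 57.3 + 2.943 = 60.24 m
P_hyd = ρgQH = 1025·9.81·0.183·60.24 = 110.9 kW
P_shaft = P_hyd/η = 110.9/0.83 = 133.6 kW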